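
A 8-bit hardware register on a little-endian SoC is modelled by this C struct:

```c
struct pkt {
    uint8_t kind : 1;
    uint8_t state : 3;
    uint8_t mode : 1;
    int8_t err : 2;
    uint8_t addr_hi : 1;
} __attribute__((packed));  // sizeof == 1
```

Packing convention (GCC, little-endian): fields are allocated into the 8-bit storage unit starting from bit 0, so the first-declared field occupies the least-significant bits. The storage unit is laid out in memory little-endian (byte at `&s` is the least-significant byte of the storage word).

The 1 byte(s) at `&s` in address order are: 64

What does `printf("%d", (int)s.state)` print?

2

[0]=0x64 (little-endian) → word 0x64
kind [0+:1] = (word>>0) & 0x1 = 0
state [1+:3] = (word>>1) & 0x7 = 2  ←
mode [4+:1] = (word>>4) & 0x1 = 0
err [5+:2] = (word>>5) & 0x3 = 3
addr_hi [7+:1] = (word>>7) & 0x1 = 0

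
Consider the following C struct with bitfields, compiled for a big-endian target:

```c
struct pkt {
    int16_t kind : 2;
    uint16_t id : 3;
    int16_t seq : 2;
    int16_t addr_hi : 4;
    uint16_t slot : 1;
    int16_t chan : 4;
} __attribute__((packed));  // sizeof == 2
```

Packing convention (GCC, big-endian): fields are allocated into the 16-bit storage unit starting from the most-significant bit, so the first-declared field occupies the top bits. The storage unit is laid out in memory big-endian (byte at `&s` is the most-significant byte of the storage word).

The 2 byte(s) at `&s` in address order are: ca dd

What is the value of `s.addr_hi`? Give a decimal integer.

[0]=0xca [1]=0xdd (big-endian) → word 0xcadd
kind [14+:2] = (word>>14) & 0x3 = 3
id [11+:3] = (word>>11) & 0x7 = 1
seq [9+:2] = (word>>9) & 0x3 = 1
addr_hi [5+:4] = (word>>5) & 0xf = 6  ←
slot [4+:1] = (word>>4) & 0x1 = 1
chan [0+:4] = (word>>0) & 0xf = 13
addr_hi signed 4b, MSB=0: value = 6

6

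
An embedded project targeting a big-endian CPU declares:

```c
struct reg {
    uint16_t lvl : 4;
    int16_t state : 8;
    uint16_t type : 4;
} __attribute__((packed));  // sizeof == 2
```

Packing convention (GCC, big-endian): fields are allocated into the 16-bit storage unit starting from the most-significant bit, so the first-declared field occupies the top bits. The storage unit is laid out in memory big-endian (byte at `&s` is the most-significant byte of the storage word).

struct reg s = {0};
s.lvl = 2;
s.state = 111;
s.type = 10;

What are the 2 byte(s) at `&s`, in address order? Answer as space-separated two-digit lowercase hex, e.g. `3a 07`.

lvl:4 = 2 → 0x2 << 12 → word 0x2000
state:8 = 111 → 0x6f << 4 → word 0x26f0
type:4 = 10 → 0xa << 0 → word 0x26fa
word = 0x26fa → big-endian bytes:
  [0]=0x26  [1]=0xfa

26 fa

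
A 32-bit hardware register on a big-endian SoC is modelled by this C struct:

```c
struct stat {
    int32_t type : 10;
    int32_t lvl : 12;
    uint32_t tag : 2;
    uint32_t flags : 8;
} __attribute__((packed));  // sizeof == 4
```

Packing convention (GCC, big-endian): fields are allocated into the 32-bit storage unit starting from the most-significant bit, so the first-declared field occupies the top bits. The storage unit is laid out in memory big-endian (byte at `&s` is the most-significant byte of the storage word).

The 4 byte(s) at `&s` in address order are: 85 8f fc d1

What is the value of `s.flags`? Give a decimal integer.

209

[0]=0x85 [1]=0x8f [2]=0xfc [3]=0xd1 (big-endian) → word 0x858ffcd1
type [22+:10] = (word>>22) & 0x3ff = 534
lvl [10+:12] = (word>>10) & 0xfff = 1023
tag [8+:2] = (word>>8) & 0x3 = 0
flags [0+:8] = (word>>0) & 0xff = 209  ←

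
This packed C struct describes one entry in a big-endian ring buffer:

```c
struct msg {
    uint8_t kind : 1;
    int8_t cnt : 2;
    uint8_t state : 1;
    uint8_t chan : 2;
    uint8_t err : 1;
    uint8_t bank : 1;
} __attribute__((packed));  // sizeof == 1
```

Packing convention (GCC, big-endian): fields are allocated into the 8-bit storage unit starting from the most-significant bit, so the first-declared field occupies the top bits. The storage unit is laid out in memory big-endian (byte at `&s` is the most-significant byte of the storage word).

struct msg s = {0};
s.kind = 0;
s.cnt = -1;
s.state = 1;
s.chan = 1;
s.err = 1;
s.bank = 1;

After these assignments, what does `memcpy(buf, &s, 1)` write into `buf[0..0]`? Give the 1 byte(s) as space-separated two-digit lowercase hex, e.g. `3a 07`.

kind:1 = 0 → 0x0 << 7 → word 0x00
cnt:2 = -1 → 0x3 << 5 → word 0x60
state:1 = 1 → 0x1 << 4 → word 0x70
chan:2 = 1 → 0x1 << 2 → word 0x74
err:1 = 1 → 0x1 << 1 → word 0x76
bank:1 = 1 → 0x1 << 0 → word 0x77
word = 0x77 → big-endian bytes:
  [0]=0x77

77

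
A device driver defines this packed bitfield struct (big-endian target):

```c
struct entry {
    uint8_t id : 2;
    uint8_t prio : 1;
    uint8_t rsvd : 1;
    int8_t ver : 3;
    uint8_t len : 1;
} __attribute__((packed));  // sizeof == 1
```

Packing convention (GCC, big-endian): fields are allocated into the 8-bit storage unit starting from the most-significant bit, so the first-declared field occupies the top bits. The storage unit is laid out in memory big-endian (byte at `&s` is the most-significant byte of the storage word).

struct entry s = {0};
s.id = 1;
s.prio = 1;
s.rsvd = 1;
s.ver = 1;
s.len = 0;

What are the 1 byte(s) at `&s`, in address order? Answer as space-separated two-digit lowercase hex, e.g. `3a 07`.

72

[6+:2] id=1 & 0x3 = 0x1; word=0x40
[5+:1] prio=1 & 0x1 = 0x1; word=0x60
[4+:1] rsvd=1 & 0x1 = 0x1; word=0x70
[1+:3] ver=1 & 0x7 = 0x1; word=0x72
[0+:1] len=0 & 0x1 = 0x0; word=0x72
word = 0x72 → big-endian bytes:
  [0]=0x72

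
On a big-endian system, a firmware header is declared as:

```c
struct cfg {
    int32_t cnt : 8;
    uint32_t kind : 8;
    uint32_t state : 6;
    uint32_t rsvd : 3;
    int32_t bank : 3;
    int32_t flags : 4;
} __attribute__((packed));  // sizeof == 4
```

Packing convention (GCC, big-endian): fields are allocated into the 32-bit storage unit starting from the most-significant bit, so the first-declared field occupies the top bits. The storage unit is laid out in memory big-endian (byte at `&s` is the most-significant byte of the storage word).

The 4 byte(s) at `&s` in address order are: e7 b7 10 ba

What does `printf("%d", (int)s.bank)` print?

[0]=0xe7 [1]=0xb7 [2]=0x10 [3]=0xba (big-endian) → word 0xe7b710ba
cnt:8 @ bit 24 → (0xe7b710ba>>24)&0xff = 0xe7
kind:8 @ bit 16 → (0xe7b710ba>>16)&0xff = 0xb7
state:6 @ bit 10 → (0xe7b710ba>>10)&0x3f = 0x4
rsvd:3 @ bit 7 → (0xe7b710ba>>7)&0x7 = 0x1
bank:3 @ bit 4 → (0xe7b710ba>>4)&0x7 = 0x3  ←
flags:4 @ bit 0 → (0xe7b710ba>>0)&0xf = 0xa
bank signed 3b, MSB=0: value = 3

3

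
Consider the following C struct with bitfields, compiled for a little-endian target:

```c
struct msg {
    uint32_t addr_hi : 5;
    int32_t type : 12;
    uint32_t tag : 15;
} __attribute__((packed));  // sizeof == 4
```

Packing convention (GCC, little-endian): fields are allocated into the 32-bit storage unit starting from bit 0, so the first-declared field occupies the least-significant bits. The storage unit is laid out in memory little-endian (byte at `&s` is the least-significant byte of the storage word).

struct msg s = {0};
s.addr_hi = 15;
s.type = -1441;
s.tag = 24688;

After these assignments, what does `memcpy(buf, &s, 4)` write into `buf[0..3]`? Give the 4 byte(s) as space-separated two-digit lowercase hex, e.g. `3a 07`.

ef 4b e1 c0

addr_hi:5 = 15 → 0xf << 0 → word 0x0000000f
type:12 = -1441 → 0xa5f << 5 → word 0x00014bef
tag:15 = 24688 → 0x6070 << 17 → word 0xc0e14bef
word = 0xc0e14bef → little-endian bytes:
  [0]=0xef  [1]=0x4b  [2]=0xe1  [3]=0xc0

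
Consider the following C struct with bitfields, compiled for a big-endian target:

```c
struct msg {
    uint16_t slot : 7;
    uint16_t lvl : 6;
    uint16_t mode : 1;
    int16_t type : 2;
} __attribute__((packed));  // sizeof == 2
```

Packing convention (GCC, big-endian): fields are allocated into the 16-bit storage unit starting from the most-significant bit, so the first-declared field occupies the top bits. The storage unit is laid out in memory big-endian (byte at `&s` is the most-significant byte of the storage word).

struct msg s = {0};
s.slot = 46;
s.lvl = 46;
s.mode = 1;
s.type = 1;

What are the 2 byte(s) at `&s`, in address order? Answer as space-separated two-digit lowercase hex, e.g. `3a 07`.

5d 75

slot (7b) val=46 bits=0x2e at bit 9: 0x5c00
lvl (6b) val=46 bits=0x2e at bit 3: 0x5d70
mode (1b) val=1 bits=0x1 at bit 2: 0x5d74
type (2b) val=1 bits=0x1 at bit 0: 0x5d75
word = 0x5d75 → big-endian bytes:
  [0]=0x5d  [1]=0x75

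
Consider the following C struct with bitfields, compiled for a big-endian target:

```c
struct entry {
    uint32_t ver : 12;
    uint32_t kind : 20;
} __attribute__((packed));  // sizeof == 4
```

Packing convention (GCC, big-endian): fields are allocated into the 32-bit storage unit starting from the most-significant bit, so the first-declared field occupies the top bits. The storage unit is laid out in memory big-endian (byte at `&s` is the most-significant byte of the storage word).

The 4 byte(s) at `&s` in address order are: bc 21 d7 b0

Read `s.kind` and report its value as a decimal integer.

[0]=0xbc [1]=0x21 [2]=0xd7 [3]=0xb0 (big-endian) → word 0xbc21d7b0
ver [20+:12] = (word>>20) & 0xfff = 3010
kind [0+:20] = (word>>0) & 0xfffff = 120752  ←

120752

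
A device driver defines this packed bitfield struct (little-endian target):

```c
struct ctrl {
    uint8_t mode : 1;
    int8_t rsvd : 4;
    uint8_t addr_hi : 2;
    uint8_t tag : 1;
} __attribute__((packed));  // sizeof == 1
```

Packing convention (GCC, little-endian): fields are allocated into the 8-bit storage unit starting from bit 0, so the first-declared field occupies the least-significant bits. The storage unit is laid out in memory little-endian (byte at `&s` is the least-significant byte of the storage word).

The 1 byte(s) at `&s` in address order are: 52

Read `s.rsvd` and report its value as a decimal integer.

-7

[0]=0x52 (little-endian) → word 0x52
mode [0+:1] = (word>>0) & 0x1 = 0
rsvd [1+:4] = (word>>1) & 0xf = 9  ←
addr_hi [5+:2] = (word>>5) & 0x3 = 2
tag [7+:1] = (word>>7) & 0x1 = 0
rsvd signed 4b, MSB=1: 9 - 16 = -7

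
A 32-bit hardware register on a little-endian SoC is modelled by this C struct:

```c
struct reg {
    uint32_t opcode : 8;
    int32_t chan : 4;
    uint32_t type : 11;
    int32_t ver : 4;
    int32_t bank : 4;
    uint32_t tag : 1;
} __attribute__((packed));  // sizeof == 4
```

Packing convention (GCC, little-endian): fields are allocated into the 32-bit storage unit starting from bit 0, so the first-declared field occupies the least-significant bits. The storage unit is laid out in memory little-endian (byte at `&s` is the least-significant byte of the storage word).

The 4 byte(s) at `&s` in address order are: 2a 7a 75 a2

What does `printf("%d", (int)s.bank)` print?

[0]=0x2a [1]=0x7a [2]=0x75 [3]=0xa2 (little-endian) → word 0xa2757a2a
opcode:8 @ bit 0 → (0xa2757a2a>>0)&0xff = 0x2a
chan:4 @ bit 8 → (0xa2757a2a>>8)&0xf = 0xa
type:11 @ bit 12 → (0xa2757a2a>>12)&0x7ff = 0x757
ver:4 @ bit 23 → (0xa2757a2a>>23)&0xf = 0x4
bank:4 @ bit 27 → (0xa2757a2a>>27)&0xf = 0x4  ←
tag:1 @ bit 31 → (0xa2757a2a>>31)&0x1 = 0x1
bank signed 4b, MSB=0: value = 4

4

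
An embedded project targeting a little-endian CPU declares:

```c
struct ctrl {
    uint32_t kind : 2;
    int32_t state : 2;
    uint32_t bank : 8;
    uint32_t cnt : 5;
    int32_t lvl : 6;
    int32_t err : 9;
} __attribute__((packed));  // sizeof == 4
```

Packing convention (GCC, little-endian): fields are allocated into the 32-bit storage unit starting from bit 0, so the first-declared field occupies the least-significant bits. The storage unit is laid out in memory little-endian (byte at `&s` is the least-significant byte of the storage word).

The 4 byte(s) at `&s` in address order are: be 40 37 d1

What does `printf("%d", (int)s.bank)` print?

[0]=0xbe [1]=0x40 [2]=0x37 [3]=0xd1 (little-endian) → word 0xd13740be
kind [0+:2] = (word>>0) & 0x3 = 2
state [2+:2] = (word>>2) & 0x3 = 3
bank [4+:8] = (word>>4) & 0xff = 11  ←
cnt [12+:5] = (word>>12) & 0x1f = 20
lvl [17+:6] = (word>>17) & 0x3f = 27
err [23+:9] = (word>>23) & 0x1ff = 418

11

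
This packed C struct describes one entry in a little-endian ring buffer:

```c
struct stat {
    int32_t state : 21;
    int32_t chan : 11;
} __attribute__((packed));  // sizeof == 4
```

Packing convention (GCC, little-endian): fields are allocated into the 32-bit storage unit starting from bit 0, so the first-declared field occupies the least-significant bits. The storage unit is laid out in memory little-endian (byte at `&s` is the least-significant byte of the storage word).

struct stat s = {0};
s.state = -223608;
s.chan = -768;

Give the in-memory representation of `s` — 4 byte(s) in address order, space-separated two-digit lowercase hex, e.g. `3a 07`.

88 96 1c a0

state (21b) val=-223608 bits=0x1c9688 at bit 0: 0x001c9688
chan (11b) val=-768 bits=0x500 at bit 21: 0xa01c9688
word = 0xa01c9688 → little-endian bytes:
  [0]=0x88  [1]=0x96  [2]=0x1c  [3]=0xa0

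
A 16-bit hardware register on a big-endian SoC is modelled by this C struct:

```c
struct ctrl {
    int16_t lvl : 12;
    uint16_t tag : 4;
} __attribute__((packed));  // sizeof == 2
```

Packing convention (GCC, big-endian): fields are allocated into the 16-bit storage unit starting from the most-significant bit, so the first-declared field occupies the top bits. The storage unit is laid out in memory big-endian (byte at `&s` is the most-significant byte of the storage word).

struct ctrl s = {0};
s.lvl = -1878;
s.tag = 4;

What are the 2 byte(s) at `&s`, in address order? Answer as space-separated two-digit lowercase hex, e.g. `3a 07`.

[4+:12] lvl=-1878 & 0xfff = 0x8aa; word=0x8aa0
[0+:4] tag=4 & 0xf = 0x4; word=0x8aa4
word = 0x8aa4 → big-endian bytes:
  [0]=0x8a  [1]=0xa4

8a a4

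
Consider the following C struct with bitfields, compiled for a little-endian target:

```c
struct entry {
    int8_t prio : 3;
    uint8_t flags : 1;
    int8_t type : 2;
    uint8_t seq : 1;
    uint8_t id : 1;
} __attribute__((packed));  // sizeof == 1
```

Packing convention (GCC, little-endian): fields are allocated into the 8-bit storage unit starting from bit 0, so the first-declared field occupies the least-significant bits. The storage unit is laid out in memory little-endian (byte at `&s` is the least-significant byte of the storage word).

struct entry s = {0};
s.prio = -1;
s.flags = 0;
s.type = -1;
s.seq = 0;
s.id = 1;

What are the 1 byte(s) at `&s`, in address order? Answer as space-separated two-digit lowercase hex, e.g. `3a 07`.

b7

prio (3b) val=-1 bits=0x7 at bit 0: 0x07
flags (1b) val=0 bits=0x0 at bit 3: 0x07
type (2b) val=-1 bits=0x3 at bit 4: 0x37
seq (1b) val=0 bits=0x0 at bit 6: 0x37
id (1b) val=1 bits=0x1 at bit 7: 0xb7
word = 0xb7 → little-endian bytes:
  [0]=0xb7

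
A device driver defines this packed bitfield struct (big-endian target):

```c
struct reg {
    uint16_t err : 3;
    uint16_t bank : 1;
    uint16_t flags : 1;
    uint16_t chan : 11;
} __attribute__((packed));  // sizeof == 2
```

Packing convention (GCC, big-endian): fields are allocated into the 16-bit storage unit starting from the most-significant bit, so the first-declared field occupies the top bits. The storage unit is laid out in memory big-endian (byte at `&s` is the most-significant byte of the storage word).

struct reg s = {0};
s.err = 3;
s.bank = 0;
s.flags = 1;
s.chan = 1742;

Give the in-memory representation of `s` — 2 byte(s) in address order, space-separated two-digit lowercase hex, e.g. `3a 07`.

6e ce

err (3b) val=3 bits=0x3 at bit 13: 0x6000
bank (1b) val=0 bits=0x0 at bit 12: 0x6000
flags (1b) val=1 bits=0x1 at bit 11: 0x6800
chan (11b) val=1742 bits=0x6ce at bit 0: 0x6ece
word = 0x6ece → big-endian bytes:
  [0]=0x6e  [1]=0xce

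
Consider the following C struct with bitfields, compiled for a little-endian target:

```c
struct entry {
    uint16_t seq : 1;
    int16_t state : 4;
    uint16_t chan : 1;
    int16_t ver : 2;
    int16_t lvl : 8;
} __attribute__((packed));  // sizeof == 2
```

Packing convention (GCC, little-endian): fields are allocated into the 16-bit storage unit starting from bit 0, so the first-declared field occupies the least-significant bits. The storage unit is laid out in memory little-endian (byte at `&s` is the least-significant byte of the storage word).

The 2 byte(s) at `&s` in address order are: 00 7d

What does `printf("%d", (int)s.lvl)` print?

[0]=0x00 [1]=0x7d (little-endian) → word 0x7d00
seq [0+:1] = (word>>0) & 0x1 = 0
state [1+:4] = (word>>1) & 0xf = 0
chan [5+:1] = (word>>5) & 0x1 = 0
ver [6+:2] = (word>>6) & 0x3 = 0
lvl [8+:8] = (word>>8) & 0xff = 125  ←
lvl signed 8b, MSB=0: value = 125

125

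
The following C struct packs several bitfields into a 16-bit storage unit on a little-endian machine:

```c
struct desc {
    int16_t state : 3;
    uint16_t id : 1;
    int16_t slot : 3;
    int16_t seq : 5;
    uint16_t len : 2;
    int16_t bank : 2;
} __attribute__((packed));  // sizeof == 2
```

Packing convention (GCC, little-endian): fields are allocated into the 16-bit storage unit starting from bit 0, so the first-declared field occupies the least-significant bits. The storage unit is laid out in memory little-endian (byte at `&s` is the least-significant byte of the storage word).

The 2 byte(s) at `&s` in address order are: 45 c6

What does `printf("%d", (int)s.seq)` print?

[0]=0x45 [1]=0xc6 (little-endian) → word 0xc645
state [0+:3] = (word>>0) & 0x7 = 5
id [3+:1] = (word>>3) & 0x1 = 0
slot [4+:3] = (word>>4) & 0x7 = 4
seq [7+:5] = (word>>7) & 0x1f = 12  ←
len [12+:2] = (word>>12) & 0x3 = 0
bank [14+:2] = (word>>14) & 0x3 = 3
seq signed 5b, MSB=0: value = 12

12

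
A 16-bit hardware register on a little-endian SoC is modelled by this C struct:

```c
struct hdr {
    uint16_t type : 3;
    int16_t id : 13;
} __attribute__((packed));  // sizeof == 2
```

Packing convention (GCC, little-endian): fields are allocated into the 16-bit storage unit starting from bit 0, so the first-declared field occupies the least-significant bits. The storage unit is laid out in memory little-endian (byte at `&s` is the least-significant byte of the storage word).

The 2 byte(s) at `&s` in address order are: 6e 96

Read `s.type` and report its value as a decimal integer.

6

[0]=0x6e [1]=0x96 (little-endian) → word 0x966e
type [0+:3] = (word>>0) & 0x7 = 6  ←
id [3+:13] = (word>>3) & 0x1fff = 4813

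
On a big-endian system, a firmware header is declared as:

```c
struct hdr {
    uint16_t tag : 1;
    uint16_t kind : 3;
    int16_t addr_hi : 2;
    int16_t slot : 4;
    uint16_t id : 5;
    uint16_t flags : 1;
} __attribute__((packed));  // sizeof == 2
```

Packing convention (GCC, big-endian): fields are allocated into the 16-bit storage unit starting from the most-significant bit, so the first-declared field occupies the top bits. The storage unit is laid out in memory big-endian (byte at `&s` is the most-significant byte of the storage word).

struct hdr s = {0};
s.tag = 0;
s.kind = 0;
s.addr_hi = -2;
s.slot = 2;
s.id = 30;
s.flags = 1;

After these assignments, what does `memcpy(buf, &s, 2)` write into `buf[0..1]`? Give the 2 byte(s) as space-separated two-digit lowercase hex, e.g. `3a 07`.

[15+:1] tag=0 & 0x1 = 0x0; word=0x0000
[12+:3] kind=0 & 0x7 = 0x0; word=0x0000
[10+:2] addr_hi=-2 & 0x3 = 0x2; word=0x0800
[6+:4] slot=2 & 0xf = 0x2; word=0x0880
[1+:5] id=30 & 0x1f = 0x1e; word=0x08bc
[0+:1] flags=1 & 0x1 = 0x1; word=0x08bd
word = 0x08bd → big-endian bytes:
  [0]=0x08  [1]=0xbd

08 bd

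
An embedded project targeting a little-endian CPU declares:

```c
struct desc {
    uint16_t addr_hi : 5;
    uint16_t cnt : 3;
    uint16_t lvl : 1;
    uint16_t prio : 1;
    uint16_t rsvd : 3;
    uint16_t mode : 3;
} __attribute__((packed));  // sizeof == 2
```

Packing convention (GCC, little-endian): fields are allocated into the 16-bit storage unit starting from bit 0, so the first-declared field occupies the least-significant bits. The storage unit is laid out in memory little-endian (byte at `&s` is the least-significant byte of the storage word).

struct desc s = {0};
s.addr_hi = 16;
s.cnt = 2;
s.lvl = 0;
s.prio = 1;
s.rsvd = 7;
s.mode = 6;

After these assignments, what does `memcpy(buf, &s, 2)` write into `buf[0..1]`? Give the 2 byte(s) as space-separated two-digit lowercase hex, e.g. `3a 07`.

[0+:5] addr_hi=16 & 0x1f = 0x10; word=0x0010
[5+:3] cnt=2 & 0x7 = 0x2; word=0x0050
[8+:1] lvl=0 & 0x1 = 0x0; word=0x0050
[9+:1] prio=1 & 0x1 = 0x1; word=0x0250
[10+:3] rsvd=7 & 0x7 = 0x7; word=0x1e50
[13+:3] mode=6 & 0x7 = 0x6; word=0xde50
word = 0xde50 → little-endian bytes:
  [0]=0x50  [1]=0xde

50 de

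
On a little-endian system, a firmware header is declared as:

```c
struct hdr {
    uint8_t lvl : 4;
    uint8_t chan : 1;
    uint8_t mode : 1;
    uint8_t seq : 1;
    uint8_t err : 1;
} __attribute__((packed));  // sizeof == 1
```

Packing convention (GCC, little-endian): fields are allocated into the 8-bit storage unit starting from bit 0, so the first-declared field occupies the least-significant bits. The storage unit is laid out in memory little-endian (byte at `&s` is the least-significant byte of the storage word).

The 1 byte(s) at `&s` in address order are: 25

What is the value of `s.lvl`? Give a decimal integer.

[0]=0x25 (little-endian) → word 0x25
lvl:4 @ bit 0 → (0x25>>0)&0xf = 0x5  ←
chan:1 @ bit 4 → (0x25>>4)&0x1 = 0x0
mode:1 @ bit 5 → (0x25>>5)&0x1 = 0x1
seq:1 @ bit 6 → (0x25>>6)&0x1 = 0x0
err:1 @ bit 7 → (0x25>>7)&0x1 = 0x0

5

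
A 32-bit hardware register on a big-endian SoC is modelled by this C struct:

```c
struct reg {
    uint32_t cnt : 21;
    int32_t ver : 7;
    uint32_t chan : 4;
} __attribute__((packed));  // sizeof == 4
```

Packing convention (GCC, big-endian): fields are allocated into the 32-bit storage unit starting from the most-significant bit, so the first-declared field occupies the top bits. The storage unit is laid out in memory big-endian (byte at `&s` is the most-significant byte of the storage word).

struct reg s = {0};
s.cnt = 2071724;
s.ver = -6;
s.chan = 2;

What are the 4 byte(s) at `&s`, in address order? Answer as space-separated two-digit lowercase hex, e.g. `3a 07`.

cnt (21b) val=2071724 bits=0x1f9cac at bit 11: 0xfce56000
ver (7b) val=-6 bits=0x7a at bit 4: 0xfce567a0
chan (4b) val=2 bits=0x2 at bit 0: 0xfce567a2
word = 0xfce567a2 → big-endian bytes:
  [0]=0xfc  [1]=0xe5  [2]=0x67  [3]=0xa2

fc e5 67 a2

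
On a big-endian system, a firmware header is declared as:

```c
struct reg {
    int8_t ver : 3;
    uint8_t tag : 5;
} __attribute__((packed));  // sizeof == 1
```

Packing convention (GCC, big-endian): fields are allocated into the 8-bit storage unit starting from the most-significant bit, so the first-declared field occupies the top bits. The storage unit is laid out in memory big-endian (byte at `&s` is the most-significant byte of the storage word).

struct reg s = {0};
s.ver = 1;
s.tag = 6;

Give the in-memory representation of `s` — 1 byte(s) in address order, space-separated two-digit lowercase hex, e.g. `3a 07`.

[5+:3] ver=1 & 0x7 = 0x1; word=0x20
[0+:5] tag=6 & 0x1f = 0x6; word=0x26
word = 0x26 → big-endian bytes:
  [0]=0x26

26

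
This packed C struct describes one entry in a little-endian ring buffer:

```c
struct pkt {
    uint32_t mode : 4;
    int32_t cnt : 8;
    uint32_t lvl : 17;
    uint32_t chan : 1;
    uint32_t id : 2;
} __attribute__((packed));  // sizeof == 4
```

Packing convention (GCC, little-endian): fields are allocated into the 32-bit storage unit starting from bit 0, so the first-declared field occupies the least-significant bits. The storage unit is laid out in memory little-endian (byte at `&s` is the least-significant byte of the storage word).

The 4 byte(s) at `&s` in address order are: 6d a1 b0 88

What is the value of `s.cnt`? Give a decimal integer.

22

[0]=0x6d [1]=0xa1 [2]=0xb0 [3]=0x88 (little-endian) → word 0x88b0a16d
mode [0+:4] = (word>>0) & 0xf = 13
cnt [4+:8] = (word>>4) & 0xff = 22  ←
lvl [12+:17] = (word>>12) & 0x1ffff = 35594
chan [29+:1] = (word>>29) & 0x1 = 0
id [30+:2] = (word>>30) & 0x3 = 2
cnt signed 8b, MSB=0: value = 22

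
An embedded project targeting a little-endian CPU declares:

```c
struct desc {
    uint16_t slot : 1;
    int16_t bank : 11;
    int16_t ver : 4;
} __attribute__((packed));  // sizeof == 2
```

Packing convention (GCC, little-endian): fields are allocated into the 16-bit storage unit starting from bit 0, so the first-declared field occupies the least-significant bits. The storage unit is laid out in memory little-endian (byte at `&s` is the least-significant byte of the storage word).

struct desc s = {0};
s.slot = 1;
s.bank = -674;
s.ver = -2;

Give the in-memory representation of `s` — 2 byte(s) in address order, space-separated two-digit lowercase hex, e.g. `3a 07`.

bd ea

[0+:1] slot=1 & 0x1 = 0x1; word=0x0001
[1+:11] bank=-674 & 0x7ff = 0x55e; word=0x0abd
[12+:4] ver=-2 & 0xf = 0xe; word=0xeabd
word = 0xeabd → little-endian bytes:
  [0]=0xbd  [1]=0xea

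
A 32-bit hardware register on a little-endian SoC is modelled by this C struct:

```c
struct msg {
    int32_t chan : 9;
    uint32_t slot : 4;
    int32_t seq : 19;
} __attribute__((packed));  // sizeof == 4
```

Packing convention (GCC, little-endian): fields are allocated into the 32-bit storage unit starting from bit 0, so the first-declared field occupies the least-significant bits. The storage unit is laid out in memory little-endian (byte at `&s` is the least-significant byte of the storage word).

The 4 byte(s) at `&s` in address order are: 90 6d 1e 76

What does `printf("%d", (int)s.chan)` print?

-112

[0]=0x90 [1]=0x6d [2]=0x1e [3]=0x76 (little-endian) → word 0x761e6d90
chan [0+:9] = (word>>0) & 0x1ff = 400  ←
slot [9+:4] = (word>>9) & 0xf = 6
seq [13+:19] = (word>>13) & 0x7ffff = 241907
chan signed 9b, MSB=1: 400 - 512 = -112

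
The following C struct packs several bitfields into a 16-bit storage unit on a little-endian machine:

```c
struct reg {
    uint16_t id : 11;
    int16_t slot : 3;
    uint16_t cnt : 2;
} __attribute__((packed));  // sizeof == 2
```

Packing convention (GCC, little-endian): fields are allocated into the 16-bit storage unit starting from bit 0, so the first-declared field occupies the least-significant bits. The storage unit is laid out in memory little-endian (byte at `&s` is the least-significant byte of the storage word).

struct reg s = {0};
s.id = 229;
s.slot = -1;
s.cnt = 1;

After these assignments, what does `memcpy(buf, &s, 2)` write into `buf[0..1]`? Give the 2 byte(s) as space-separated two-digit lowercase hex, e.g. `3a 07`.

id (11b) val=229 bits=0xe5 at bit 0: 0x00e5
slot (3b) val=-1 bits=0x7 at bit 11: 0x38e5
cnt (2b) val=1 bits=0x1 at bit 14: 0x78e5
word = 0x78e5 → little-endian bytes:
  [0]=0xe5  [1]=0x78

e5 78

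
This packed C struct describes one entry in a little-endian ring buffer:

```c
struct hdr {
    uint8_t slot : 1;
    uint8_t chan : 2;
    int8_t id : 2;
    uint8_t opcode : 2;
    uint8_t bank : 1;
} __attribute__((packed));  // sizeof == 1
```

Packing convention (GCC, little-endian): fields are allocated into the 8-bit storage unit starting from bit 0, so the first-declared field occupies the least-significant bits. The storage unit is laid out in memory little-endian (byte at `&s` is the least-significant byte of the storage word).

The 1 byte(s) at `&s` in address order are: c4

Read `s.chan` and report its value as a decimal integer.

[0]=0xc4 (little-endian) → word 0xc4
slot:1 @ bit 0 → (0xc4>>0)&0x1 = 0x0
chan:2 @ bit 1 → (0xc4>>1)&0x3 = 0x2  ←
id:2 @ bit 3 → (0xc4>>3)&0x3 = 0x0
opcode:2 @ bit 5 → (0xc4>>5)&0x3 = 0x2
bank:1 @ bit 7 → (0xc4>>7)&0x1 = 0x1

2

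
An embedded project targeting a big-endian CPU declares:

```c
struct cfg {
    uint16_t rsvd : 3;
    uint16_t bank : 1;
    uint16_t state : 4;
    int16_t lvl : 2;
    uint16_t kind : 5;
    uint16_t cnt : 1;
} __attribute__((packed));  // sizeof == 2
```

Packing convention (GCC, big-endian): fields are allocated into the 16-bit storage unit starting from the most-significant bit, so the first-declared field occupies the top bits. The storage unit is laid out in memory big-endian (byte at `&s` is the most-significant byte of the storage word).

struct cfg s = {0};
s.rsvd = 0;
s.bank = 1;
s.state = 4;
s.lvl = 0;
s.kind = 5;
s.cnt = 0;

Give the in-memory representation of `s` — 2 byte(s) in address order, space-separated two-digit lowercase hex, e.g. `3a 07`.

14 0a

[13+:3] rsvd=0 & 0x7 = 0x0; word=0x0000
[12+:1] bank=1 & 0x1 = 0x1; word=0x1000
[8+:4] state=4 & 0xf = 0x4; word=0x1400
[6+:2] lvl=0 & 0x3 = 0x0; word=0x1400
[1+:5] kind=5 & 0x1f = 0x5; word=0x140a
[0+:1] cnt=0 & 0x1 = 0x0; word=0x140a
word = 0x140a → big-endian bytes:
  [0]=0x14  [1]=0x0a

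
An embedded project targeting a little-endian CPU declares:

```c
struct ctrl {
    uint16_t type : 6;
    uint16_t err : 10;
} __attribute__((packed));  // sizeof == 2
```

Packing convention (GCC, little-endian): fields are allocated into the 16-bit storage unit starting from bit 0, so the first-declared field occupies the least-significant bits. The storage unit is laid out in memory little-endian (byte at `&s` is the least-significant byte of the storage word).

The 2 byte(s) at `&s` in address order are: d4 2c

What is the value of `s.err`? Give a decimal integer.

179

[0]=0xd4 [1]=0x2c (little-endian) → word 0x2cd4
type:6 @ bit 0 → (0x2cd4>>0)&0x3f = 0x14
err:10 @ bit 6 → (0x2cd4>>6)&0x3ff = 0xb3  ←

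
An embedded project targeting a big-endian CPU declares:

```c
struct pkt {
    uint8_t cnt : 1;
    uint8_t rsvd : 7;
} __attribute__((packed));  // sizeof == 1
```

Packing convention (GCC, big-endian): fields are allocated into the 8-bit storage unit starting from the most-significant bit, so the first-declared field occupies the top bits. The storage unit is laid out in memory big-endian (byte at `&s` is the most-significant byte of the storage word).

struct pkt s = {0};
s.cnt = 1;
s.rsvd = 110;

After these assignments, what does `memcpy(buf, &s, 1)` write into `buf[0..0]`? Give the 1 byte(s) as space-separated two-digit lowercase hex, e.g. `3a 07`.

ee

cnt:1 = 1 → 0x1 << 7 → word 0x80
rsvd:7 = 110 → 0x6e << 0 → word 0xee
word = 0xee → big-endian bytes:
  [0]=0xee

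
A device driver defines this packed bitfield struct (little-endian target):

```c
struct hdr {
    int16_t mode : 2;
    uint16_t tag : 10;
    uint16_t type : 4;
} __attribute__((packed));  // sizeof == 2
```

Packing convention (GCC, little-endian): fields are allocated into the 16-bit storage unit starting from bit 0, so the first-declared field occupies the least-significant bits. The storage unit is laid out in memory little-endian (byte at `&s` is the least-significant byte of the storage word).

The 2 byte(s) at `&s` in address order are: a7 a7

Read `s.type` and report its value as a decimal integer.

10

[0]=0xa7 [1]=0xa7 (little-endian) → word 0xa7a7
mode:2 @ bit 0 → (0xa7a7>>0)&0x3 = 0x3
tag:10 @ bit 2 → (0xa7a7>>2)&0x3ff = 0x1e9
type:4 @ bit 12 → (0xa7a7>>12)&0xf = 0xa  ←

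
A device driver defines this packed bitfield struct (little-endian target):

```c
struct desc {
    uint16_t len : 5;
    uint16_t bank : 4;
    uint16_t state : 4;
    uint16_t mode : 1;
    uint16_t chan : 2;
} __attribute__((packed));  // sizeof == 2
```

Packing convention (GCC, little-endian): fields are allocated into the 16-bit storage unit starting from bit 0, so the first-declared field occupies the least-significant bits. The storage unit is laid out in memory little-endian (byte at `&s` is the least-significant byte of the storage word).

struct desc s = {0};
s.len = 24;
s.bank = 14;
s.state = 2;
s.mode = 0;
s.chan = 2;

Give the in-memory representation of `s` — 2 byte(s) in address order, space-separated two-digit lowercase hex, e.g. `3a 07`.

d8 85

len (5b) val=24 bits=0x18 at bit 0: 0x0018
bank (4b) val=14 bits=0xe at bit 5: 0x01d8
state (4b) val=2 bits=0x2 at bit 9: 0x05d8
mode (1b) val=0 bits=0x0 at bit 13: 0x05d8
chan (2b) val=2 bits=0x2 at bit 14: 0x85d8
word = 0x85d8 → little-endian bytes:
  [0]=0xd8  [1]=0x85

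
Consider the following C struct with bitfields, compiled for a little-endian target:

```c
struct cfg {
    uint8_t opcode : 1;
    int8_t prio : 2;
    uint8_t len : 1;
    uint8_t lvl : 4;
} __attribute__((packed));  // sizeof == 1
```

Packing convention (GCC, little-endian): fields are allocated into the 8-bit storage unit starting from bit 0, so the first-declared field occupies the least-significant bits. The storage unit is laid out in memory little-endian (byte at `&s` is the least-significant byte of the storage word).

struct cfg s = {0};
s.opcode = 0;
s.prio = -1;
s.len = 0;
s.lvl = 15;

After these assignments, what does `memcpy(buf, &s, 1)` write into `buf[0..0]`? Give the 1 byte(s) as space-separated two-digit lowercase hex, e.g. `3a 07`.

opcode:1 = 0 → 0x0 << 0 → word 0x00
prio:2 = -1 → 0x3 << 1 → word 0x06
len:1 = 0 → 0x0 << 3 → word 0x06
lvl:4 = 15 → 0xf << 4 → word 0xf6
word = 0xf6 → little-endian bytes:
  [0]=0xf6

f6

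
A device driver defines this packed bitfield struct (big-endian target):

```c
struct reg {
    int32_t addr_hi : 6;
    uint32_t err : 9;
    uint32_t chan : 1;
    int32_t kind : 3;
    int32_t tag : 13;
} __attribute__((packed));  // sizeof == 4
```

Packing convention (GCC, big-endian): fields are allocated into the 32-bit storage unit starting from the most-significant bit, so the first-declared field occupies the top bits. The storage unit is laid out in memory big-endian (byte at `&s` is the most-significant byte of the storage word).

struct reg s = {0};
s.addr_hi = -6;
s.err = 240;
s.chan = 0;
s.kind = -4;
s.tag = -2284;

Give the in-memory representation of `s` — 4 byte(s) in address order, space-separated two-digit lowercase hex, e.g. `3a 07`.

addr_hi (6b) val=-6 bits=0x3a at bit 26: 0xe8000000
err (9b) val=240 bits=0xf0 at bit 17: 0xe9e00000
chan (1b) val=0 bits=0x0 at bit 16: 0xe9e00000
kind (3b) val=-4 bits=0x4 at bit 13: 0xe9e08000
tag (13b) val=-2284 bits=0x1714 at bit 0: 0xe9e09714
word = 0xe9e09714 → big-endian bytes:
  [0]=0xe9  [1]=0xe0  [2]=0x97  [3]=0x14

e9 e0 97 14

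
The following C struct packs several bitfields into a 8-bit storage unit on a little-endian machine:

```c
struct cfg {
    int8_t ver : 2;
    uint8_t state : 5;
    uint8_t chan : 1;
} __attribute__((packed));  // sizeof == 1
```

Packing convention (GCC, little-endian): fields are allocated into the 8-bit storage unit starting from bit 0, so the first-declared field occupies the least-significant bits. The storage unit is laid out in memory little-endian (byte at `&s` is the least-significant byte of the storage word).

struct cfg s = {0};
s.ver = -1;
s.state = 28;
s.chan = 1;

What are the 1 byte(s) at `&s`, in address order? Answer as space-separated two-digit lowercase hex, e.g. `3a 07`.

[0+:2] ver=-1 & 0x3 = 0x3; word=0x03
[2+:5] state=28 & 0x1f = 0x1c; word=0x73
[7+:1] chan=1 & 0x1 = 0x1; word=0xf3
word = 0xf3 → little-endian bytes:
  [0]=0xf3

f3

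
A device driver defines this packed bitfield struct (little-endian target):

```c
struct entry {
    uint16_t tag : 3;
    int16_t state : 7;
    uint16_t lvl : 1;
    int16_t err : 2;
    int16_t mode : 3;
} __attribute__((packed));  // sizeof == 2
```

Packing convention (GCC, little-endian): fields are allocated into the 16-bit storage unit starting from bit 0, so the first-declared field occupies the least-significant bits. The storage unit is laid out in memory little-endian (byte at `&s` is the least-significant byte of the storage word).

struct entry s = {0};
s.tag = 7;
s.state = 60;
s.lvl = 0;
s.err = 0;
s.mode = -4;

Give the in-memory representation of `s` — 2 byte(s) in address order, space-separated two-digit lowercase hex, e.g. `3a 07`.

e7 81

tag (3b) val=7 bits=0x7 at bit 0: 0x0007
state (7b) val=60 bits=0x3c at bit 3: 0x01e7
lvl (1b) val=0 bits=0x0 at bit 10: 0x01e7
err (2b) val=0 bits=0x0 at bit 11: 0x01e7
mode (3b) val=-4 bits=0x4 at bit 13: 0x81e7
word = 0x81e7 → little-endian bytes:
  [0]=0xe7  [1]=0x81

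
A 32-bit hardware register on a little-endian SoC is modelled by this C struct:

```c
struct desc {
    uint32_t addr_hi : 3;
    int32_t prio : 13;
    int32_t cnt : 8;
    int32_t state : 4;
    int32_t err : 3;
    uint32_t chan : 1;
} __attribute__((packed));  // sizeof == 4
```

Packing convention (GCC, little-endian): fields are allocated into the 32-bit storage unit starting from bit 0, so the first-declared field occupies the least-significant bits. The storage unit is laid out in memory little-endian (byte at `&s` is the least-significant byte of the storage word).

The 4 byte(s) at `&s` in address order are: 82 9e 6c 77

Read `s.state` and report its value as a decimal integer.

[0]=0x82 [1]=0x9e [2]=0x6c [3]=0x77 (little-endian) → word 0x776c9e82
addr_hi:3 @ bit 0 → (0x776c9e82>>0)&0x7 = 0x2
prio:13 @ bit 3 → (0x776c9e82>>3)&0x1fff = 0x13d0
cnt:8 @ bit 16 → (0x776c9e82>>16)&0xff = 0x6c
state:4 @ bit 24 → (0x776c9e82>>24)&0xf = 0x7  ←
err:3 @ bit 28 → (0x776c9e82>>28)&0x7 = 0x7
chan:1 @ bit 31 → (0x776c9e82>>31)&0x1 = 0x0
state signed 4b, MSB=0: value = 7

7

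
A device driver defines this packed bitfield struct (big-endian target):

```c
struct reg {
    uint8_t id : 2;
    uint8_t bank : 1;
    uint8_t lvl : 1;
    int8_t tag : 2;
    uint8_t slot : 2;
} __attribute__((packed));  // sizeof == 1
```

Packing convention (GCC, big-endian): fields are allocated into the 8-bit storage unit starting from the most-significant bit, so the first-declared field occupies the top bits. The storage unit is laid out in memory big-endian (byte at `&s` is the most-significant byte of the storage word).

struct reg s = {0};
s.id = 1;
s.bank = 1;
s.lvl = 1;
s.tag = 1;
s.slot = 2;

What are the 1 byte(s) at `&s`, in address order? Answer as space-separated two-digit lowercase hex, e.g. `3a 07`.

id:2 = 1 → 0x1 << 6 → word 0x40
bank:1 = 1 → 0x1 << 5 → word 0x60
lvl:1 = 1 → 0x1 << 4 → word 0x70
tag:2 = 1 → 0x1 << 2 → word 0x74
slot:2 = 2 → 0x2 << 0 → word 0x76
word = 0x76 → big-endian bytes:
  [0]=0x76

76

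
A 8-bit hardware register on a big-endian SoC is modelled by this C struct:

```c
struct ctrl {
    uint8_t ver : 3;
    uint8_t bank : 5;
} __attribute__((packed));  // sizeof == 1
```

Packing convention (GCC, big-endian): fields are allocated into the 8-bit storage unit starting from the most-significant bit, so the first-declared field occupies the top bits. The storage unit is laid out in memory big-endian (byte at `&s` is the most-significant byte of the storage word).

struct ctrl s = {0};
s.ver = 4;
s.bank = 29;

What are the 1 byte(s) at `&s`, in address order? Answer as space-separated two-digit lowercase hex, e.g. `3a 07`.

9d

ver:3 = 4 → 0x4 << 5 → word 0x80
bank:5 = 29 → 0x1d << 0 → word 0x9d
word = 0x9d → big-endian bytes:
  [0]=0x9d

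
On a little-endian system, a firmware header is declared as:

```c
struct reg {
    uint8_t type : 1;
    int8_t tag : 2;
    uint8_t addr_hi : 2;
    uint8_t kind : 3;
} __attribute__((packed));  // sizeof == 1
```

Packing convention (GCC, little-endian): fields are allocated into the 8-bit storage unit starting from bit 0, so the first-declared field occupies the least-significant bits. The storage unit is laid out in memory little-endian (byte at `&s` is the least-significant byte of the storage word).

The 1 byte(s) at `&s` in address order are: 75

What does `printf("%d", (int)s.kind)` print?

[0]=0x75 (little-endian) → word 0x75
type [0+:1] = (word>>0) & 0x1 = 1
tag [1+:2] = (word>>1) & 0x3 = 2
addr_hi [3+:2] = (word>>3) & 0x3 = 2
kind [5+:3] = (word>>5) & 0x7 = 3  ←

3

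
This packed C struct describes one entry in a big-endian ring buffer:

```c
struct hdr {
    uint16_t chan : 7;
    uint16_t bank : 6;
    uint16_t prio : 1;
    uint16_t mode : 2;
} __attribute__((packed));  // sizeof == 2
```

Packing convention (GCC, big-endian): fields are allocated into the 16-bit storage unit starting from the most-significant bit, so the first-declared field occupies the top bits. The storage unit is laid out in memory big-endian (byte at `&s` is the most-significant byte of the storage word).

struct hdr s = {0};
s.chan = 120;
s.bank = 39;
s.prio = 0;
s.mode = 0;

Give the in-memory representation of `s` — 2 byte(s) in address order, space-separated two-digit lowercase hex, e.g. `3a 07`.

[9+:7] chan=120 & 0x7f = 0x78; word=0xf000
[3+:6] bank=39 & 0x3f = 0x27; word=0xf138
[2+:1] prio=0 & 0x1 = 0x0; word=0xf138
[0+:2] mode=0 & 0x3 = 0x0; word=0xf138
word = 0xf138 → big-endian bytes:
  [0]=0xf1  [1]=0x38

f1 38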